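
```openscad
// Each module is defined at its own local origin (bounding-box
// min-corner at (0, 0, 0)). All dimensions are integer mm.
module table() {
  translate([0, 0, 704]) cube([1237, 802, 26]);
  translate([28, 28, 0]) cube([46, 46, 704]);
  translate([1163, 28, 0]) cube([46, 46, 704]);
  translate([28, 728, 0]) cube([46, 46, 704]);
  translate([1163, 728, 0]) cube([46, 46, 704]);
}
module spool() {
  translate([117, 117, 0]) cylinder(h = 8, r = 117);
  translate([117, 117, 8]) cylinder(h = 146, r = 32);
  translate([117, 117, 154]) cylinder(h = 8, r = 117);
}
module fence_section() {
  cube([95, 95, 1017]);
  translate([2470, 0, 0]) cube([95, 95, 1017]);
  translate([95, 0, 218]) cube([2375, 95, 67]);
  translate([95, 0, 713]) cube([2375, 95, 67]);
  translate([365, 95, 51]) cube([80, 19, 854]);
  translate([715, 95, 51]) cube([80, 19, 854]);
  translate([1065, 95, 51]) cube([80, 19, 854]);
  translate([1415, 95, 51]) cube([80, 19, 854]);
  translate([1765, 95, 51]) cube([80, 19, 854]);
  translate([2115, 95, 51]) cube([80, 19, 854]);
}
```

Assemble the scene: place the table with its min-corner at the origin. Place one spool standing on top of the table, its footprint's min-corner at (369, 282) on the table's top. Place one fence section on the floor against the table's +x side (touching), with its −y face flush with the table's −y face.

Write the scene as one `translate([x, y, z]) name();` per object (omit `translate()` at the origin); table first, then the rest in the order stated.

table();
translate([369, 282, 730]) spool();
translate([1237, 0, 0]) fence_section();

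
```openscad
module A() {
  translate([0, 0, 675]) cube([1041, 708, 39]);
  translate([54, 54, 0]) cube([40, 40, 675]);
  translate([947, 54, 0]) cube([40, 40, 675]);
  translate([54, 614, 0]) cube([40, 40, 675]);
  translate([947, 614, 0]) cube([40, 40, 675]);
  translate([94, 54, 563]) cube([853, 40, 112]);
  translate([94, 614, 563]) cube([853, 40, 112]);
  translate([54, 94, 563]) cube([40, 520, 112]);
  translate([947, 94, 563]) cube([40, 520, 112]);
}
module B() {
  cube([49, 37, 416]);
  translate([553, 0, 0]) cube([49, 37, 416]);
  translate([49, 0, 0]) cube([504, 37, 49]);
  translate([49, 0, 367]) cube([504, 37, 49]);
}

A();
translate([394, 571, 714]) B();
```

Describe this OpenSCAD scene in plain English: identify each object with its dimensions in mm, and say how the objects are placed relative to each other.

A is a table: top 1041 mm (x) × 708 mm (y), 39 mm thick, upper face at z = 714 mm, on four 40×40 mm square legs, each inset 54 mm from the nearest pair of top edges, running from z = 0 to the bottom of the top. Four apron rails, 40 mm thick and 112 mm tall, run between adjacent legs with their top edges flush with the underside of the top and their outer faces flush with the legs' outer faces.

B is a rectangular picture frame lying in the x–z plane (depth along y). The opening is 504 mm wide (x) by 318 mm tall (z), surrounded by a border 49 mm wide on all four sides. The frame is 37 mm deep and is made of two full-height vertical stiles with two horizontal rails fitted between them.

The picture frame is on top of the table.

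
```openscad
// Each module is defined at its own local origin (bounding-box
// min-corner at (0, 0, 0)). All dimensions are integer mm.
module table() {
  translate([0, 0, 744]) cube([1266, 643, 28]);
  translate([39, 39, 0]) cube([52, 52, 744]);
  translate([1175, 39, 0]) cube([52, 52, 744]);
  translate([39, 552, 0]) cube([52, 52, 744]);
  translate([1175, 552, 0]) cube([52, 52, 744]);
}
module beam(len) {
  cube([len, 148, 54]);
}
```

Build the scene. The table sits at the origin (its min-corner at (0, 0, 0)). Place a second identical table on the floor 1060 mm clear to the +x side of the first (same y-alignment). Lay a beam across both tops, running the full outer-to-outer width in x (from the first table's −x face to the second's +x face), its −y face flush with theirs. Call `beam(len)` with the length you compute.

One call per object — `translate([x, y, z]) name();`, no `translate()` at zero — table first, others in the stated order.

table();
translate([2326, 0, 0]) table();
translate([0, 0, 772]) beam(3592);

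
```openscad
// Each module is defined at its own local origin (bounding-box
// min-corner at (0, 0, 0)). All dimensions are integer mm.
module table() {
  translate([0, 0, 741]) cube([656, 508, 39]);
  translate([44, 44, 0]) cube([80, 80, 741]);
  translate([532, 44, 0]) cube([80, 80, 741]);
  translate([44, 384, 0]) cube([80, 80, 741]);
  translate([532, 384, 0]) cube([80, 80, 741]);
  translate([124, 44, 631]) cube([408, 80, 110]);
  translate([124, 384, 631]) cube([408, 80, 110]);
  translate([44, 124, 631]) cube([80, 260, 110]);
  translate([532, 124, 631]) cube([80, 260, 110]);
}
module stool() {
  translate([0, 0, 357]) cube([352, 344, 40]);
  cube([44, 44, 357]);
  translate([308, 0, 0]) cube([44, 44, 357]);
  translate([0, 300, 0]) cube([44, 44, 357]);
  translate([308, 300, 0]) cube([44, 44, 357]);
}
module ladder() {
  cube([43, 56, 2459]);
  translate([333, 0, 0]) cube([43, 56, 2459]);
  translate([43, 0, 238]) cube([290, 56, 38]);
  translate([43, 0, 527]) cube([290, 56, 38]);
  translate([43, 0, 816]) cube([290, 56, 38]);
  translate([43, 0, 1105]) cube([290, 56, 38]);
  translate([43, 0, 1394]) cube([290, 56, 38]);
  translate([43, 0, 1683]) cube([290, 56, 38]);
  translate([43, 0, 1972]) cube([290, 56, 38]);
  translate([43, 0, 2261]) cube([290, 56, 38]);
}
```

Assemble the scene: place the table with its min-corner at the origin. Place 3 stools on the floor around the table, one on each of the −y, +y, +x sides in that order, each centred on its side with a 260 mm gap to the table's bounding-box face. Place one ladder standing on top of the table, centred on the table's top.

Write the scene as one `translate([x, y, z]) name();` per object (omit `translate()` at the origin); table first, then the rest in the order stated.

table();
translate([152, -604, 0]) stool();
translate([152, 768, 0]) stool();
translate([916, 82, 0]) stool();
translate([140, 226, 780]) ladder();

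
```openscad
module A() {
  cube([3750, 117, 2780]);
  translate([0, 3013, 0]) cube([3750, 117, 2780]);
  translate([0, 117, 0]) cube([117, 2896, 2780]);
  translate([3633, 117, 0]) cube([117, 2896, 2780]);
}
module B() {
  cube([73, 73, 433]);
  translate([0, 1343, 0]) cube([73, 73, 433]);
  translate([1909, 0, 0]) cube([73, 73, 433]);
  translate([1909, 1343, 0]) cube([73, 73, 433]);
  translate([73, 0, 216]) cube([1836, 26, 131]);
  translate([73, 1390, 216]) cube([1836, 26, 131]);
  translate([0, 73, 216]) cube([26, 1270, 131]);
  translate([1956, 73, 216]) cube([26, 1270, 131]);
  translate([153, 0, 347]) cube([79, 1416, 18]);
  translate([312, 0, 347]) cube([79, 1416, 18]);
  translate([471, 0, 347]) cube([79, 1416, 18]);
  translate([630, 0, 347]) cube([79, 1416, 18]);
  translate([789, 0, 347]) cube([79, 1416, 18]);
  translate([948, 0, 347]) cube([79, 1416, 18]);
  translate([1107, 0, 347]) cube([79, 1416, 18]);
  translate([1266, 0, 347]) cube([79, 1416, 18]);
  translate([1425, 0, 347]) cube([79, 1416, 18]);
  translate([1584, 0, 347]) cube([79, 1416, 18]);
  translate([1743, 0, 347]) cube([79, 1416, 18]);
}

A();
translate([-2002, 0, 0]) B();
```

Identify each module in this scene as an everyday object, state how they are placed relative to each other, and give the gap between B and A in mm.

The bed frame's nearest face is 20 mm from the house frame's −x face.

A is a house frame. B is a bed frame. The bed frame is on the floor beside the house frame on its −x side. The gap between the bed frame and the house frame is 20 mm.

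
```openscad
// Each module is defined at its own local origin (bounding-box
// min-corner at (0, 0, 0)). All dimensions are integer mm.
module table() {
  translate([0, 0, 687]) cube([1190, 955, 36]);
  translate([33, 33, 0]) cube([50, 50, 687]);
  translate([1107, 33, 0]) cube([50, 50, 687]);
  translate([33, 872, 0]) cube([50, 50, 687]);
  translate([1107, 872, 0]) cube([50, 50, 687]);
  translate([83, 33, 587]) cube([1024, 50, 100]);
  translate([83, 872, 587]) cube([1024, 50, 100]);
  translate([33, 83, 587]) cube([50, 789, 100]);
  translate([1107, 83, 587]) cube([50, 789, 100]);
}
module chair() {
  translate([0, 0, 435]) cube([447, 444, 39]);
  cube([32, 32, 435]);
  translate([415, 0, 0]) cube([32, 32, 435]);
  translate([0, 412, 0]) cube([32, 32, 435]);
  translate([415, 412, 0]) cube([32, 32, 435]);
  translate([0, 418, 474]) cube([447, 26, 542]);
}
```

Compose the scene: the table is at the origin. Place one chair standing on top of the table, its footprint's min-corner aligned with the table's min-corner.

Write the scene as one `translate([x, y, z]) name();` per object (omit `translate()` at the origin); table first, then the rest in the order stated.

table();
translate([0, 0, 723]) chair();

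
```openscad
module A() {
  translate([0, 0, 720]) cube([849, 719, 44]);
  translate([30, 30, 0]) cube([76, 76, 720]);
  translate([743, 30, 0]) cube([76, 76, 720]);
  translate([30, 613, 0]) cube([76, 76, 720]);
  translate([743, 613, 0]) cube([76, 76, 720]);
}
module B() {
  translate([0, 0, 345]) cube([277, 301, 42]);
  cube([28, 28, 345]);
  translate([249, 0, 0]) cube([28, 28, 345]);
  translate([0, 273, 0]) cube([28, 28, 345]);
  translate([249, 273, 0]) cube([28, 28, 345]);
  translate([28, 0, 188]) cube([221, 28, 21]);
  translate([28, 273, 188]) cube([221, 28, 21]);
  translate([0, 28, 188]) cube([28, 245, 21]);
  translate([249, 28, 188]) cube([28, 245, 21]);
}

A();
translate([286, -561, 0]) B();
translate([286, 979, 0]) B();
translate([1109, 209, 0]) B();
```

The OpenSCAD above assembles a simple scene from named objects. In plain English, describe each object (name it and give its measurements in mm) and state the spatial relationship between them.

A is a rectangular dining table. The top is 849×719×44 mm with its upper surface at z = 764 mm. It stands on four 76×76 mm square legs, each inset 30 mm from the nearest pair of top edges, running from the floor to the underside of the top.

B is a four-legged stool. The seat is a 277×301×42 mm slab whose top surface is at z = 387 mm; four square legs, each 28×28 mm in cross-section, run from the floor (z = 0) to the underside of the seat, each flush with a corner of the seat. Four stretchers, 28 mm wide and 21 mm tall, connect adjacent legs with their undersides at z = 188 mm, each running between the inner faces of the legs it joins and aligned with the legs' outer faces on the other axis.

Three stools sit around the table at the −y, +y, +x sides.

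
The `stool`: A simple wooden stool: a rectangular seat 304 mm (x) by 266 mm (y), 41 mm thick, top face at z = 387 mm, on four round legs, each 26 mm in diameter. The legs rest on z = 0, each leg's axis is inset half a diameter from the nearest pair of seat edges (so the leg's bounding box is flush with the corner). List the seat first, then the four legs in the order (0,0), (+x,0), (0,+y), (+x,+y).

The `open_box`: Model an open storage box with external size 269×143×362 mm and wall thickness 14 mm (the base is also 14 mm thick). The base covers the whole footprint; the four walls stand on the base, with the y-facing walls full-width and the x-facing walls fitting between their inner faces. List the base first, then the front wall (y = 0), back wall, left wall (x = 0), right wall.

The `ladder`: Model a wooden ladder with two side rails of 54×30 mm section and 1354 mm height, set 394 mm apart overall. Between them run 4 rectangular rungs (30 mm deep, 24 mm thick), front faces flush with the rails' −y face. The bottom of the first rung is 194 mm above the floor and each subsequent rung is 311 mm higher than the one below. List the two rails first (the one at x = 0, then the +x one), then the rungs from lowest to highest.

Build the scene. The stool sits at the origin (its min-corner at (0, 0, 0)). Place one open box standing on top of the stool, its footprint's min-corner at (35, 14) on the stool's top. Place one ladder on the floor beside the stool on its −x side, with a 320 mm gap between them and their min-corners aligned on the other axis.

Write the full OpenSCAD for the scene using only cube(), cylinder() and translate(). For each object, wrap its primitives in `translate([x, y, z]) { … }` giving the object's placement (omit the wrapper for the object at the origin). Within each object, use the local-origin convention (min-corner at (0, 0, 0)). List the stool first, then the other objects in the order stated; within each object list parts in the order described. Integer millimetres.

translate([0, 0, 346]) cube([304, 266, 41]);
translate([13, 13, 0]) cylinder(h = 346, r = 13);
translate([291, 13, 0]) cylinder(h = 346, r = 13);
translate([13, 253, 0]) cylinder(h = 346, r = 13);
translate([291, 253, 0]) cylinder(h = 346, r = 13);
translate([35, 14, 387]) {
  cube([269, 143, 14]);
  translate([0, 0, 14]) cube([269, 14, 348]);
  translate([0, 129, 14]) cube([269, 14, 348]);
  translate([0, 14, 14]) cube([14, 115, 348]);
  translate([255, 14, 14]) cube([14, 115, 348]);
}
translate([-714, 0, 0]) {
  cube([54, 30, 1354]);
  translate([340, 0, 0]) cube([54, 30, 1354]);
  translate([54, 0, 194]) cube([286, 30, 24]);
  translate([54, 0, 505]) cube([286, 30, 24]);
  translate([54, 0, 816]) cube([286, 30, 24]);
  translate([54, 0, 1127]) cube([286, 30, 24]);
}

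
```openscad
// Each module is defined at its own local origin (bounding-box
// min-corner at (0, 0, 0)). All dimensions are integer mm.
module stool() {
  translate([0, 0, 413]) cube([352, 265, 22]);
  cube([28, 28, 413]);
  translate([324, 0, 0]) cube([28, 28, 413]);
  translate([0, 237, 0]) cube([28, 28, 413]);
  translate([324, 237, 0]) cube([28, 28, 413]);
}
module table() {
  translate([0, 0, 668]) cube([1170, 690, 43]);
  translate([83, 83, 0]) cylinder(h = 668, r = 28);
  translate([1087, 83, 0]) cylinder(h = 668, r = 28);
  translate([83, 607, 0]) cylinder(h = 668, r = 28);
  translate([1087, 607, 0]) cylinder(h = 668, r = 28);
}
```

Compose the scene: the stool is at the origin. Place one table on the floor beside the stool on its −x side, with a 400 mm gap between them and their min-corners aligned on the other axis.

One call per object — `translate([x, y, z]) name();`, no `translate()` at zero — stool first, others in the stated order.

stool();
translate([-1570, 0, 0]) table();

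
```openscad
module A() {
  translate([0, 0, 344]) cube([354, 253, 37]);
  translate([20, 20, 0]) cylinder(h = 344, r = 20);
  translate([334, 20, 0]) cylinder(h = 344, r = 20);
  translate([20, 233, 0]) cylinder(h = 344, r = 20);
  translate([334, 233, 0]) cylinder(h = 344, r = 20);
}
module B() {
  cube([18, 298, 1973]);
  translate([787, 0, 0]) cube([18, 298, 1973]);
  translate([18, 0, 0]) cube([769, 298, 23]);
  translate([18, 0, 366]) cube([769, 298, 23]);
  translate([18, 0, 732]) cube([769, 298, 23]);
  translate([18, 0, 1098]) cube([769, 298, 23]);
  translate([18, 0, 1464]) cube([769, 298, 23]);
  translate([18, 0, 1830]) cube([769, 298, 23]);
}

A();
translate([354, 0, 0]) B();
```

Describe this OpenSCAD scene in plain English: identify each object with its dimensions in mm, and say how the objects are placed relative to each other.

A is a four-legged stool. The seat is 354×253 mm, 37 mm thick, top at z = 381 mm. It stands on four round legs, each 40 mm in diameter, from z = 0 to the seat underside, each leg's axis is inset half a diameter from the nearest pair of seat edges (so the leg's bounding box is flush with the corner).

B is a bookshelf 805 mm wide overall, 298 mm deep and 1973 mm tall. The two sides are 18 mm thick vertical panels. 6 horizontal shelves of 23 mm thickness span between the inner faces of the sides; the lowest shelf sits on the floor and shelves are stacked with a clear vertical gap of 343 mm between each pair.

The bookshelf is against the stool's +x side, with their −y faces flush.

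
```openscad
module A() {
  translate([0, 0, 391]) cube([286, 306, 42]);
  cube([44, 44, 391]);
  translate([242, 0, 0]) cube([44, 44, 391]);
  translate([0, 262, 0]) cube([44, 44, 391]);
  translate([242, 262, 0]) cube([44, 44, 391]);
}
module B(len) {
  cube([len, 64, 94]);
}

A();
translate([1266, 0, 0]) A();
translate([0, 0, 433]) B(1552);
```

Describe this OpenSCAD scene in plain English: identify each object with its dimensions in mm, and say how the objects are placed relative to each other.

A is a simple wooden stool: a rectangular seat 286 mm (x) by 306 mm (y), 42 mm thick, top face at z = 433 mm, on four square legs, each 44×44 mm in cross-section. The legs rest on z = 0, each flush with a corner of the seat.

B is a rectangular beam 1552 mm long (x), 64 mm deep (y), 94 mm thick (z).

The beam spans the tops of two stools placed 980 mm apart, resting at z = 433 mm.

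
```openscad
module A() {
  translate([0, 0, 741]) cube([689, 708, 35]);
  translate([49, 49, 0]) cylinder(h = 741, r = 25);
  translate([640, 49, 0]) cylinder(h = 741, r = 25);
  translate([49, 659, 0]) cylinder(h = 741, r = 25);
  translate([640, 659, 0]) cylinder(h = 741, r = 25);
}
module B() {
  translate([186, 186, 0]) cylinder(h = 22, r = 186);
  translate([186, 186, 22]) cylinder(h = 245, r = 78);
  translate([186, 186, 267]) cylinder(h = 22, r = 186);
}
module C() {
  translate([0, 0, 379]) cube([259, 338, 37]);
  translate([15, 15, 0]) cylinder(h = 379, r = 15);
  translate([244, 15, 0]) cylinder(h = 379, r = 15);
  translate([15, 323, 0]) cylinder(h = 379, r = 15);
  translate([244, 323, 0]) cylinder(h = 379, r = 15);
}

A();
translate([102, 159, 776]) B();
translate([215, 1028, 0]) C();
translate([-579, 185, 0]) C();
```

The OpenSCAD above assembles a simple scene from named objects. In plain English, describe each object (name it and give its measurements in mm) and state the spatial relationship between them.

A is a table with a 689×708 mm rectangular top, 35 mm thick, top surface at z = 776 mm, supported by four round legs of 50 mm diameter, each leg's bounding box inset 24 mm from the nearest pair of top edges, running from the floor.

B is a spool: two coaxial disc flanges of radius 186 mm and thickness 22 mm, joined by a core cylinder of radius 78 mm and height 245 mm. The lower flange rests on z = 0 and the three cylinders share a vertical axis.

C is a four-legged stool. The seat is a 259×338×37 mm slab whose top surface is at z = 416 mm; four round legs, each 30 mm in diameter, run from the floor (z = 0) to the underside of the seat, each leg's axis is inset half a diameter from the nearest pair of seat edges (so the leg's bounding box is flush with the corner).

The spool is on top of the table. Two stools sit around the table at the +y, −x sides.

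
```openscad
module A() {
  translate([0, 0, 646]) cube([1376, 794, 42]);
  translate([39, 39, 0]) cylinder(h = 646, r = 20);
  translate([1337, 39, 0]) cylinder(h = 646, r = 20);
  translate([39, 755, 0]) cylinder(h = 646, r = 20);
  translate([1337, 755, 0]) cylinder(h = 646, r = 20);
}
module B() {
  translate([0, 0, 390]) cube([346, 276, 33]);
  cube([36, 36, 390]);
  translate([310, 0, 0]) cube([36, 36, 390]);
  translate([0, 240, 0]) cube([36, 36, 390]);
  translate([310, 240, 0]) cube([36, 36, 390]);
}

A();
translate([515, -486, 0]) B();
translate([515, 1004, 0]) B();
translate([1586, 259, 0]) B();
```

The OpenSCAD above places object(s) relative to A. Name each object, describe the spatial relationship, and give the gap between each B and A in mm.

A is a table. B is a stool. Three stools sit around the table at the −y, +y, +x sides. The gap between each stool and the table is 210 mm.

Each stool's nearest face is 210 mm from the table's bounding box.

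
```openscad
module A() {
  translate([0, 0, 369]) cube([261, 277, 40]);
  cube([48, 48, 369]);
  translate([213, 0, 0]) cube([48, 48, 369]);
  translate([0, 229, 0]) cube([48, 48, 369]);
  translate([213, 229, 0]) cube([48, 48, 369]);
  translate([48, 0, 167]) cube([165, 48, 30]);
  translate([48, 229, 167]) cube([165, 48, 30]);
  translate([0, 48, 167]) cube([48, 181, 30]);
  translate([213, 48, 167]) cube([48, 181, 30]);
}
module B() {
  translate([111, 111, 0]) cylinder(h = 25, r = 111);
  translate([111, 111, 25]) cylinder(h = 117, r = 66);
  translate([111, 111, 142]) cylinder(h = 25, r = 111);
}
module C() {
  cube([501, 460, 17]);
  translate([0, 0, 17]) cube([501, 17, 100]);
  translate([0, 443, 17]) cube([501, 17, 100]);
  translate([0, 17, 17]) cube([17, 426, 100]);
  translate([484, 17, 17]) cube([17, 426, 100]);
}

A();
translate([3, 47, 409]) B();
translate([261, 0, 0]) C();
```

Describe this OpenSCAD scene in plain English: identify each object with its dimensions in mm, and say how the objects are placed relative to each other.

A is a simple wooden stool: a rectangular seat 261 mm (x) by 277 mm (y), 40 mm thick, top face at z = 409 mm, on four square legs, each 48×48 mm in cross-section. The legs rest on z = 0, each flush with a corner of the seat. Four stretchers, 48 mm wide and 30 mm tall, connect adjacent legs with their undersides at z = 167 mm, each running between the inner faces of the legs it joins and aligned with the legs' outer faces on the other axis.

B is a spool: two coaxial disc flanges of radius 111 mm and thickness 25 mm, joined by a core cylinder of radius 66 mm and height 117 mm. The lower flange rests on z = 0 and the three cylinders share a vertical axis.

C is an open storage box with external size 501×460×117 mm and wall thickness 17 mm (the base is also 17 mm thick). The base covers the whole footprint; the four walls stand on the base, with the y-facing walls full-width and the x-facing walls fitting between their inner faces.

The spool is on top of the stool. The open box is against the stool's +x side, with their −y faces flush.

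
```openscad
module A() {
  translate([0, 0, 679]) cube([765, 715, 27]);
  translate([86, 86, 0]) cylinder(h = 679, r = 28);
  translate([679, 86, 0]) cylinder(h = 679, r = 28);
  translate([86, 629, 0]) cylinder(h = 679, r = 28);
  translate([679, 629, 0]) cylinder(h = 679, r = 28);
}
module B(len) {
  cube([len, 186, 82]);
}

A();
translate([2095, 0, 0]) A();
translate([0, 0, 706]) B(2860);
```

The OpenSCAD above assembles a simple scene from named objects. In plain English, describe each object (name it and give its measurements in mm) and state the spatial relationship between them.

A is a table with a 765×715 mm rectangular top, 27 mm thick, top surface at z = 706 mm, supported by four round legs of 56 mm diameter, each leg's bounding box inset 58 mm from the nearest pair of top edges, running from the floor.

B is a rectangular beam 2860 mm long (x), 186 mm deep (y), 82 mm thick (z).

The beam spans the tops of two tables placed 1330 mm apart, resting at z = 706 mm.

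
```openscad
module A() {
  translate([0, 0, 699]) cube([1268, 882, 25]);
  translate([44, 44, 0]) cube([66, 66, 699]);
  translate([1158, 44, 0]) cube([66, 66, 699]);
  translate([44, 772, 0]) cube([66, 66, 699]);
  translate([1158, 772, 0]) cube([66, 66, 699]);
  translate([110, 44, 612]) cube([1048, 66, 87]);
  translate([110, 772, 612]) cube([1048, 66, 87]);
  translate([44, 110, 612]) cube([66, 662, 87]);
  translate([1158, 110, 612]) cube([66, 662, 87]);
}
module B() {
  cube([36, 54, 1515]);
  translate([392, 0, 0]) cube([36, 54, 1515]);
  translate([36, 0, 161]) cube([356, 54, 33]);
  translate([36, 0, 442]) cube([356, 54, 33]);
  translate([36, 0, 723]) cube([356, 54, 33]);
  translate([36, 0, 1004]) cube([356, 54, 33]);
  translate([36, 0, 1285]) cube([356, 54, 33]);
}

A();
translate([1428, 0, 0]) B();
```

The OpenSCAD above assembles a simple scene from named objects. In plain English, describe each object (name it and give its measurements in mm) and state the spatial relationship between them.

A is a rectangular dining table. The top is 1268×882×25 mm with its upper surface at z = 724 mm. It stands on four 66×66 mm square legs, each inset 44 mm from the nearest pair of top edges, running from the floor to the underside of the top. Four apron rails, 66 mm thick and 87 mm tall, run between adjacent legs with their top edges flush with the underside of the top and their outer faces flush with the legs' outer faces.

B is a straight ladder. Two 36×54 mm vertical rails, 1515 mm tall, stand 428 mm apart (outside-to-outside) with their front faces coplanar on the −y side. 5 rungs, each 54 mm deep and 33 mm tall, span between the inner faces of the rails, front faces flush with the rails. The lowest rung's underside is at z = 161 mm and rungs are spaced 281 mm apart (underside to underside).

The ladder is on the floor beside the table on its +x side.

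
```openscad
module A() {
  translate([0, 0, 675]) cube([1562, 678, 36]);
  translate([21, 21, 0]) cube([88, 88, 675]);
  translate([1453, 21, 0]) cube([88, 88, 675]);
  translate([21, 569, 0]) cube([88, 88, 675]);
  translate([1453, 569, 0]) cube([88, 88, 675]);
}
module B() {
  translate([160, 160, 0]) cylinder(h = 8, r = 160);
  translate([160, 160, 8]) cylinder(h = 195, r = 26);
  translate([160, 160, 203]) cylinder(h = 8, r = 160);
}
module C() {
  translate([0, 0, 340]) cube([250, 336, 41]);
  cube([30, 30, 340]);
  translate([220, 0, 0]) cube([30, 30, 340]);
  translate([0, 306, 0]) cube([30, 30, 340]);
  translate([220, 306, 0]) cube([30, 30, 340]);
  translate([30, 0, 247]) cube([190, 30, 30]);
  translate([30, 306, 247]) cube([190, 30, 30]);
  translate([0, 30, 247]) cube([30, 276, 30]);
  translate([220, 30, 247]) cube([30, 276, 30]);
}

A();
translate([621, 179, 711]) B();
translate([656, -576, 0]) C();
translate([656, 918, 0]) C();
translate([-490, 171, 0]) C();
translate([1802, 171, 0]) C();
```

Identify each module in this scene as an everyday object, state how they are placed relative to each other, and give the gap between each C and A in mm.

A is a table. B is a spool. C is a stool. The spool is on top of the table, centred. Four stools sit around the table at the −y, +y, −x, +x sides. The gap between each stool and the table is 240 mm.

Each stool's nearest face is 240 mm from the table's bounding box.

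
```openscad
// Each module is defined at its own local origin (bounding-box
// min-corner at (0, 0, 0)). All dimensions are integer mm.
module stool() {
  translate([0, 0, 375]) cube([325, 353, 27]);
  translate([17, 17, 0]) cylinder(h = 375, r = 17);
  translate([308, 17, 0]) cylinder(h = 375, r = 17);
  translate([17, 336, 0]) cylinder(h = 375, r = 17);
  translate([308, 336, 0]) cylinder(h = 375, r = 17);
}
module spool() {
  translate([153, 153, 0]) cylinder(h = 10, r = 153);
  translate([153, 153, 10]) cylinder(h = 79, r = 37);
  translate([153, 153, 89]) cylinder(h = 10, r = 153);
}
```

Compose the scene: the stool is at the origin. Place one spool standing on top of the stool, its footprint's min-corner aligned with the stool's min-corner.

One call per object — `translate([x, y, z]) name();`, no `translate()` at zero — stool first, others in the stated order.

stool();
translate([0, 0, 402]) spool();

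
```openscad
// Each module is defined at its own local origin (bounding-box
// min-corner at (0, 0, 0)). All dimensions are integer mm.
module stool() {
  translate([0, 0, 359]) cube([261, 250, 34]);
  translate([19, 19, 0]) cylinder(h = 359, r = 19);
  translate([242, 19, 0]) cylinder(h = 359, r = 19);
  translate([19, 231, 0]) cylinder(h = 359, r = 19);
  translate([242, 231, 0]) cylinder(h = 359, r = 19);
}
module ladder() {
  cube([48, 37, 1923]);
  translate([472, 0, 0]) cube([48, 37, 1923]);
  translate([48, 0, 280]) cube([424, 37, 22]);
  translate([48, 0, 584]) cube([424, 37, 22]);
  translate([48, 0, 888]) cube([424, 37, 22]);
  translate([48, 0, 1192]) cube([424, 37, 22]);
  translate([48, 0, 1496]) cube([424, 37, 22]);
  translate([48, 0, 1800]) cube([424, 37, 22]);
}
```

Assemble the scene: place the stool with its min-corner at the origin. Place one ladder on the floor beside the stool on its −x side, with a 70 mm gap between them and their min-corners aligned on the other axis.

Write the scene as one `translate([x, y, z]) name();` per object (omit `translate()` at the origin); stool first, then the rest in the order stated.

stool();
translate([-590, 0, 0]) ladder();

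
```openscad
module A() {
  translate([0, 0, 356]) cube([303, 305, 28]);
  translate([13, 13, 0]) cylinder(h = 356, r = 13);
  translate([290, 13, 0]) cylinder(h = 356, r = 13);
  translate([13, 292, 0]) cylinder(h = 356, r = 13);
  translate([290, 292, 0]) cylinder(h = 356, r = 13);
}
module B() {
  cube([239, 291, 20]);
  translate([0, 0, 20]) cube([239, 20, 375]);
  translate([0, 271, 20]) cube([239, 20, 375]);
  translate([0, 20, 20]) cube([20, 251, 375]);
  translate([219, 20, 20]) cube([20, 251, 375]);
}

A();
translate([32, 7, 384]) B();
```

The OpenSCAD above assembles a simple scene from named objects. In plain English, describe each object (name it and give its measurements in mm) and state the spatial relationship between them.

A is a four-legged stool. The seat is 303×305 mm, 28 mm thick, top at z = 384 mm. It stands on four round legs, each 26 mm in diameter, from z = 0 to the seat underside, each leg's axis is inset half a diameter from the nearest pair of seat edges (so the leg's bounding box is flush with the corner).

B is an open storage box with external size 239×291×395 mm and wall thickness 20 mm (the base is also 20 mm thick). The base covers the whole footprint; the four walls stand on the base, with the y-facing walls full-width and the x-facing walls fitting between their inner faces.

The open box is on top of the stool, centred.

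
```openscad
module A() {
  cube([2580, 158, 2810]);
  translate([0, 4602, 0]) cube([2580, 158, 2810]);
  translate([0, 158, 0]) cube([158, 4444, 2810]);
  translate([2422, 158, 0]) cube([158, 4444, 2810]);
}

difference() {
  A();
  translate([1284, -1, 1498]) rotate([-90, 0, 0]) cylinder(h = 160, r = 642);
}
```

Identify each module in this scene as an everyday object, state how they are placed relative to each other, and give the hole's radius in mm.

The subtracted cylinder has r = 642 mm.

A is a house frame. The house frame has a circular hole through its front wall. The hole's radius is 642 mm.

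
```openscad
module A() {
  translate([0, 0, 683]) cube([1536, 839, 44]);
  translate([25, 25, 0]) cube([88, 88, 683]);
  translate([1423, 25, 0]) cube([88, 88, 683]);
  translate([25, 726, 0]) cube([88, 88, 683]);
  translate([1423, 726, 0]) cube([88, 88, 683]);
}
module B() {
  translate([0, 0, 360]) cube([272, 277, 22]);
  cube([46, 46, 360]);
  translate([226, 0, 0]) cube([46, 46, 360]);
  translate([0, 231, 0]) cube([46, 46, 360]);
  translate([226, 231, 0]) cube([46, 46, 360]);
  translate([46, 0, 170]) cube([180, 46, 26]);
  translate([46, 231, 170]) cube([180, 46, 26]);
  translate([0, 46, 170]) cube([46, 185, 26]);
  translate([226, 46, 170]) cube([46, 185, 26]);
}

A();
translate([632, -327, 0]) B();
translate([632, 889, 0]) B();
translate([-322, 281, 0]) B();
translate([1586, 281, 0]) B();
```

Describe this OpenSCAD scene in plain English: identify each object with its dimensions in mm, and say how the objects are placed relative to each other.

A is a table with a 1536×839 mm rectangular top, 44 mm thick, top surface at z = 727 mm, supported by four 88×88 mm square legs, each inset 25 mm from the nearest pair of top edges, running from the floor.

B is a simple wooden stool: a rectangular seat 272 mm (x) by 277 mm (y), 22 mm thick, top face at z = 382 mm, on four square legs, each 46×46 mm in cross-section. The legs rest on z = 0, each flush with a corner of the seat. Four stretchers, 46 mm wide and 26 mm tall, connect adjacent legs with their undersides at z = 170 mm, each running between the inner faces of the legs it joins and aligned with the legs' outer faces on the other axis.

Four stools sit around the table at the −y, +y, −x, +x sides.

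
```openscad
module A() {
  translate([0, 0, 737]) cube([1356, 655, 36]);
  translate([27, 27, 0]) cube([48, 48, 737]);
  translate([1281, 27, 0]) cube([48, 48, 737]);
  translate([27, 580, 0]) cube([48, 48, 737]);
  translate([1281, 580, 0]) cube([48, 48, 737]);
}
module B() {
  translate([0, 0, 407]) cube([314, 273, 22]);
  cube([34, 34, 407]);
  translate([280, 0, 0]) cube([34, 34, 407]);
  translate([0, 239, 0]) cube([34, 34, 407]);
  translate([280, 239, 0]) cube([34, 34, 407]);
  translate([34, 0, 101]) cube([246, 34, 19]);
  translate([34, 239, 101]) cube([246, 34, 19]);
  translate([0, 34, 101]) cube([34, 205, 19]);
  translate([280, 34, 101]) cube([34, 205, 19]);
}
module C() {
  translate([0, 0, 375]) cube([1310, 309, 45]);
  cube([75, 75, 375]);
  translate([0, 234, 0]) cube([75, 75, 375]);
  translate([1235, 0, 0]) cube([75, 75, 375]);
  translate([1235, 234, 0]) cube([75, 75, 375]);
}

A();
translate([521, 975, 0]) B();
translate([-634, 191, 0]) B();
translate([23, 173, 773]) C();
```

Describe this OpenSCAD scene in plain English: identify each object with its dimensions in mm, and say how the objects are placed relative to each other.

A is a table with a 1356×655 mm rectangular top, 36 mm thick, top surface at z = 773 mm, supported by four 48×48 mm square legs, each inset 27 mm from the nearest pair of top edges, running from the floor.

B is a four-legged stool. The seat is 314×273 mm, 22 mm thick, top at z = 429 mm. It stands on four square legs, each 34×34 mm in cross-section, from z = 0 to the seat underside, each flush with a corner of the seat. Four stretchers, 34 mm wide and 19 mm tall, connect adjacent legs with their undersides at z = 101 mm, each running between the inner faces of the legs it joins and aligned with the legs' outer faces on the other axis.

C is a bench: a 1310×309 mm seat slab, 45 mm thick, top at z = 420 mm, on four 75×75 mm square legs flush with the seat corners and standing on z = 0.

Two stools sit around the table at the +y, −x sides. The bench is on top of the table, centred.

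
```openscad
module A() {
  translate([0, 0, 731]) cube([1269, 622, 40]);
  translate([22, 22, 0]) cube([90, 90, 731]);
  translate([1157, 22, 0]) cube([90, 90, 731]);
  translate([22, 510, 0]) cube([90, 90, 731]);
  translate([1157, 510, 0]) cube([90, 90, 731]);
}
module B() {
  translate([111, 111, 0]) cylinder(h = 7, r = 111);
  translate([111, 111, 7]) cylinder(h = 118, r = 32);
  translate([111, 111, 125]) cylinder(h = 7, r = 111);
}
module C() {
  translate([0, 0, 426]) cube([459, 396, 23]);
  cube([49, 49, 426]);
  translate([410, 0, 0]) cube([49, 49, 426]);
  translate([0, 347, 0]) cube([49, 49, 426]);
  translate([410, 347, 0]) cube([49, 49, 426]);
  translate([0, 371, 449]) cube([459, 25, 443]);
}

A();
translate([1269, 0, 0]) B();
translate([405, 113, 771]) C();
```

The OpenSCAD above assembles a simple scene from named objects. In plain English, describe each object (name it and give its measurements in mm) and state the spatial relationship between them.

A is a table with a 1269×622 mm rectangular top, 40 mm thick, top surface at z = 771 mm, supported by four 90×90 mm square legs, each inset 22 mm from the nearest pair of top edges, running from the floor.

B is a spool: two coaxial disc flanges of radius 111 mm and thickness 7 mm, joined by a core cylinder of radius 32 mm and height 118 mm. The lower flange rests on z = 0 and the three cylinders share a vertical axis.

C is a chair. The seat is a 459×396×23 mm slab with its top at z = 449 mm, on four 49×49 mm corner legs (flush with the seat edges, standing on z = 0). A flat backrest 25 mm thick, 443 mm tall, spans the full seat width and rises from the seat top along its +y edge, rear face flush with the rear of the seat.

The spool is against the table's +x side, with their −y faces flush. The chair is on top of the table, centred.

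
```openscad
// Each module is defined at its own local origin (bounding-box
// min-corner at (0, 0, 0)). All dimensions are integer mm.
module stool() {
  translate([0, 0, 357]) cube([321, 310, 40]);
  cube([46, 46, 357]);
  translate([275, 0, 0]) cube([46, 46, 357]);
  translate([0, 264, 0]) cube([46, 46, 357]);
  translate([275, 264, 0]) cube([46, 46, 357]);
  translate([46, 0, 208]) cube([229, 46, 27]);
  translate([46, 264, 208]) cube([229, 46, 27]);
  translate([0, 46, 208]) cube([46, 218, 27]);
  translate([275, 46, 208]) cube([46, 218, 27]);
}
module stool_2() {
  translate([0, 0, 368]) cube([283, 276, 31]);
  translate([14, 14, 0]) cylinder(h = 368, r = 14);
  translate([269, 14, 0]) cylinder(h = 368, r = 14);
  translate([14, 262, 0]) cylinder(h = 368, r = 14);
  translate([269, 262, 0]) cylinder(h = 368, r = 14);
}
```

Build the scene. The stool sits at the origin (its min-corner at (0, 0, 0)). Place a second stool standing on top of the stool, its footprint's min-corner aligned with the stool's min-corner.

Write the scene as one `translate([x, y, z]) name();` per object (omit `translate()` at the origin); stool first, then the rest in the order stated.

stool();
translate([0, 0, 397]) stool_2();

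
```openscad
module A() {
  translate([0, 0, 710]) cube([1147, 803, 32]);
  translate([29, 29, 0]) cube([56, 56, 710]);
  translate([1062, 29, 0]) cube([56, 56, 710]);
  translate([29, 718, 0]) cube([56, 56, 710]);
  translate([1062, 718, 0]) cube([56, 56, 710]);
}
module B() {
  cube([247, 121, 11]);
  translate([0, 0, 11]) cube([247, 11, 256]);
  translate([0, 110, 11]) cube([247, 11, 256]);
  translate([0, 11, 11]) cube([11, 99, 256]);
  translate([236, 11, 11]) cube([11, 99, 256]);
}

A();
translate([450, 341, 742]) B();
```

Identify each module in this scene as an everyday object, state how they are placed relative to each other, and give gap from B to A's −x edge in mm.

A is a table. B is an open box. The open box is on top of the table, centred. The gap from the open box to the table's −x edge is 450 mm.

The open box's min-x is at 450; the table's min-x is 0; gap = 450 mm.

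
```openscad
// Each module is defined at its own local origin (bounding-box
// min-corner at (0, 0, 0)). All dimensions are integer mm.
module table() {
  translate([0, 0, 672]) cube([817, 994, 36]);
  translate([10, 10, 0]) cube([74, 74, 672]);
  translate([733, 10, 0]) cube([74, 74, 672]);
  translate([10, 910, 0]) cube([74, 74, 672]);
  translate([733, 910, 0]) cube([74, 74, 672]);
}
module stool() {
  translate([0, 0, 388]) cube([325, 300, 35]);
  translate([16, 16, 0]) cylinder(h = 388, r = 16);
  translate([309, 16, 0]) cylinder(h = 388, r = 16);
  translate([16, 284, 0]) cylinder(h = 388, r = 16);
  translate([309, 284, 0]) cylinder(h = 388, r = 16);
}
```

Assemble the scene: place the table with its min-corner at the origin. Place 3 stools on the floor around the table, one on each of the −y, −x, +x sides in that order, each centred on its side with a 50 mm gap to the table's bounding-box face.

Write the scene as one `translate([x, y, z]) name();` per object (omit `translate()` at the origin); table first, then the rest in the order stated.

table();
translate([246, -350, 0]) stool();
translate([-375, 347, 0]) stool();
translate([867, 347, 0]) stool();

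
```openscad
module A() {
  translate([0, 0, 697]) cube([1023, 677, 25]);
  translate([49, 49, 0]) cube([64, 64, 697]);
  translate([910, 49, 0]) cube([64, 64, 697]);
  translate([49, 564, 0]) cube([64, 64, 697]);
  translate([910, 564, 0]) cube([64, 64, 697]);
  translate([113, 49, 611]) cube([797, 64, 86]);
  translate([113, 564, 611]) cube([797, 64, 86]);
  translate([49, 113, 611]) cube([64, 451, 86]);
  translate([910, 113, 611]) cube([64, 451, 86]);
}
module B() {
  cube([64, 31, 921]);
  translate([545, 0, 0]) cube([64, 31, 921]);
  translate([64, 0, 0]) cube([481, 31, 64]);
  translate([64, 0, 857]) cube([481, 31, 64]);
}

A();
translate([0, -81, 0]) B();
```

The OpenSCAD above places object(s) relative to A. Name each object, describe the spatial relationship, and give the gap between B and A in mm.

The picture frame's nearest face is 50 mm from the table's −y face.

A is a table. B is a picture frame. The picture frame is on the floor beside the table on its −y side. The gap between the picture frame and the table is 50 mm.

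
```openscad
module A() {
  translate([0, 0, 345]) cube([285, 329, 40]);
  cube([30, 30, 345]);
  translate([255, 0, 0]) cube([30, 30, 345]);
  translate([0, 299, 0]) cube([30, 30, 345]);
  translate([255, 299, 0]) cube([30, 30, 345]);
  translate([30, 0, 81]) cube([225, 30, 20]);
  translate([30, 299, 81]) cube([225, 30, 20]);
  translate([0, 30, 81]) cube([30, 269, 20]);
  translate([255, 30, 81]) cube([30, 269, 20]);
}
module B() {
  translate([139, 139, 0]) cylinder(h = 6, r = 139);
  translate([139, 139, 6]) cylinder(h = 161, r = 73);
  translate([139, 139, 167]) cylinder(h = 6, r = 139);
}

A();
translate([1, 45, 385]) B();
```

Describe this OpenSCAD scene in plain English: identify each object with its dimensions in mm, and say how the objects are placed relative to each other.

A is a simple wooden stool: a rectangular seat 285 mm (x) by 329 mm (y), 40 mm thick, top face at z = 385 mm, on four square legs, each 30×30 mm in cross-section. The legs rest on z = 0, each flush with a corner of the seat. Four stretchers, 30 mm wide and 20 mm tall, connect adjacent legs with their undersides at z = 81 mm, each running between the inner faces of the legs it joins and aligned with the legs' outer faces on the other axis.

B is a spool: two coaxial disc flanges of radius 139 mm and thickness 6 mm, joined by a core cylinder of radius 73 mm and height 161 mm. The lower flange rests on z = 0 and the three cylinders share a vertical axis.

The spool is on top of the stool.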